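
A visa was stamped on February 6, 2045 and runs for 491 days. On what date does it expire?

June 12, 2046

Advancing 491 days from February 6, 2045.
February has 28 days, so 28 − 6 = 22 days remain after February 6, 2045; 491 − 22 = 469 left.
March 2045 has 31 days: 469 − 31 = 438 left.
April 2045 has 30 days: 438 − 30 = 408 left.
May 2045 has 31 days: 408 − 31 = 377 left.
June 2045 has 30 days: 377 − 30 = 347 left.
July 2045 has 31 days: 347 − 31 = 316 left.
August 2045 has 31 days: 316 − 31 = 285 left.
September 2045 has 30 days: 285 − 30 = 255 left.
October 2045 has 31 days: 255 − 31 = 224 left.
November 2045 has 30 days: 224 − 30 = 194 left.
December 2045 has 31 days: 194 − 31 = 163 left.
January 2046 has 31 days: 163 − 31 = 132 left.
February 2046 has 28 days (2046 is not a leap year): 132 − 28 = 104 left.
March 2046 has 31 days: 104 − 31 = 73 left.
April 2046 has 30 days: 73 − 30 = 43 left.
May 2046 has 31 days: 43 − 31 = 12 left.
12 days into June 2046 → June 12, 2046.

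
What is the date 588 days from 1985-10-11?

May 22, 1987

Counting forward 588 days from October 11, 1985.
October has 31 days, so 31 − 11 = 20 days remain after October 11, 1985; 588 − 20 = 568 left.
November 1985 has 30 days: 568 − 30 = 538 left.
December 1985 has 31 days: 538 − 31 = 507 left.
January 1986 has 31 days: 507 − 31 = 476 left.
February 1986 has 28 days (1986 is not a leap year): 476 − 28 = 448 left.
March 1986 has 31 days: 448 − 31 = 417 left.
April 1986 has 30 days: 417 − 30 = 387 left.
May 1986 has 31 days: 387 − 31 = 356 left.
June 1986 has 30 days: 356 − 30 = 326 left.
July 1986 has 31 days: 326 − 31 = 295 left.
August 1986 has 31 days: 295 − 31 = 264 left.
September 1986 has 30 days: 264 − 30 = 234 left.
October 1986 has 31 days: 234 − 31 = 203 left.
November 1986 has 30 days: 203 − 30 = 173 left.
December 1986 has 31 days: 173 − 31 = 142 left.
January 1987 has 31 days: 142 − 31 = 111 left.
February 1987 has 28 days (1987 is not a leap year): 111 − 28 = 83 left.
March 1987 has 31 days: 83 − 31 = 52 left.
April 1987 has 30 days: 52 − 30 = 22 left.
22 days into May 1987 → May 22, 1987.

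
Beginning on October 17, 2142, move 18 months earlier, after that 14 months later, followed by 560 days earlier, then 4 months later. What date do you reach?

Subtracting 18 months from October 17, 2142:
month 10 − 18 = -8, which is month 4 of year 2141 → April 2141.
Day 17 is valid in April, giving April 17, 2141.
Adding 14 months from April 17, 2141:
month 4 + 14 = 18, which is month 6 of year 2142 → June 2142.
Day 17 is valid in June, giving June 17, 2142.
Counting back 560 days from June 17, 2142:
Going back 17 days from June 17, 2142 reaches the end of the previous month; 560 − 17 = 543 left.
May 2142 has 31 days: 543 − 31 = 512 left.
April 2142 has 30 days: 512 − 30 = 482 left.
March 2142 has 31 days: 482 − 31 = 451 left.
February 2142 has 28 days (2142 is not a leap year): 451 − 28 = 423 left.
January 2142 has 31 days: 423 − 31 = 392 left.
December 2141 has 31 days: 392 − 31 = 361 left.
November 2141 has 30 days: 361 − 30 = 331 left.
October 2141 has 31 days: 331 − 31 = 300 left.
September 2141 has 30 days: 300 − 30 = 270 left.
August 2141 has 31 days: 270 − 31 = 239 left.
July 2141 has 31 days: 239 − 31 = 208 left.
June 2141 has 30 days: 208 − 30 = 178 left.
May 2141 has 31 days: 178 − 31 = 147 left.
April 2141 has 30 days: 147 − 30 = 117 left.
March 2141 has 31 days: 117 − 31 = 86 left.
February 2141 has 28 days (2141 is not a leap year): 86 − 28 = 58 left.
January 2141 has 31 days: 58 − 31 = 27 left.
December 2140 has 31 days; 31 − 27 = 4 → December 4, 2140.
Advancing 4 months from December 4, 2140:
month 12 + 4 = 16, which is month 4 of year 2141 → April 2141.
Day 4 is valid in April, giving April 4, 2141.

April 4, 2141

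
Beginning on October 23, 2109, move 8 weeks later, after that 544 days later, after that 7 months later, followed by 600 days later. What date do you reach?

September 6, 2113

Advancing 8 weeks (= 56 days) from October 23, 2109:
October has 31 days, so 31 − 23 = 8 days remain after October 23, 2109; 56 − 8 = 48 left.
November 2109 has 30 days: 48 − 30 = 18 left.
18 days into December 2109 → December 18, 2109.
Counting forward 544 days from December 18, 2109:
December has 31 days, so 31 − 18 = 13 days remain after December 18, 2109; 544 − 13 = 531 left.
January 2110 has 31 days: 531 − 31 = 500 left.
February 2110 has 28 days (2110 is not a leap year): 500 − 28 = 472 left.
March 2110 has 31 days: 472 − 31 = 441 left.
April 2110 has 30 days: 441 − 30 = 411 left.
May 2110 has 31 days: 411 − 31 = 380 left.
June 2110 has 30 days: 380 − 30 = 350 left.
July 2110 has 31 days: 350 − 31 = 319 left.
August 2110 has 31 days: 319 − 31 = 288 left.
September 2110 has 30 days: 288 − 30 = 258 left.
October 2110 has 31 days: 258 − 31 = 227 left.
November 2110 has 30 days: 227 − 30 = 197 left.
December 2110 has 31 days: 197 − 31 = 166 left.
January 2111 has 31 days: 166 − 31 = 135 left.
February 2111 has 28 days (2111 is not a leap year): 135 − 28 = 107 left.
March 2111 has 31 days: 107 − 31 = 76 left.
April 2111 has 30 days: 76 − 30 = 46 left.
May 2111 has 31 days: 46 − 31 = 15 left.
15 days into June 2111 → June 15, 2111.
Adding 7 months from June 15, 2111:
month 6 + 7 = 13, which is month 1 of year 2112 → January 2112.
Day 15 is valid in January, giving January 15, 2112.
Adding 600 days from January 15, 2112:
January has 31 days, so 31 − 15 = 16 days remain after January 15, 2112; 600 − 16 = 584 left.
February 2112 has 29 days (2112 is a leap year): 584 − 29 = 555 left.
March 2112 has 31 days: 555 − 31 = 524 left.
April 2112 has 30 days: 524 − 30 = 494 left.
May 2112 has 31 days: 494 − 31 = 463 left.
June 2112 has 30 days: 463 − 30 = 433 left.
July 2112 has 31 days: 433 − 31 = 402 left.
August 2112 has 31 days: 402 − 31 = 371 left.
September 2112 has 30 days: 371 − 30 = 341 left.
October 2112 has 31 days: 341 − 31 = 310 left.
November 2112 has 30 days: 310 − 30 = 280 left.
December 2112 has 31 days: 280 − 31 = 249 left.
January 2113 has 31 days: 249 − 31 = 218 left.
February 2113 has 28 days (2113 is not a leap year): 218 − 28 = 190 left.
March 2113 has 31 days: 190 − 31 = 159 left.
April 2113 has 30 days: 159 − 30 = 129 left.
May 2113 has 31 days: 129 − 31 = 98 left.
June 2113 has 30 days: 98 − 30 = 68 left.
July 2113 has 31 days: 68 − 31 = 37 left.
August 2113 has 31 days: 37 − 31 = 6 left.
6 days into September 2113 → September 6, 2113.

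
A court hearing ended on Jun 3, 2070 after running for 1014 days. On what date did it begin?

Counting back 1014 days from June 3, 2070.
Going back 3 days from June 3, 2070 reaches the end of the previous month; 1014 − 3 = 1011 left.
May 2070 has 31 days: 1011 − 31 = 980 left.
April 2070 has 30 days: 980 − 30 = 950 left.
March 2070 has 31 days: 950 − 31 = 919 left.
February 2070 has 28 days (2070 is not a leap year): 919 − 28 = 891 left.
January 2070 has 31 days: 891 − 31 = 860 left.
December 2069 has 31 days: 860 − 31 = 829 left.
November 2069 has 30 days: 829 − 30 = 799 left.
October 2069 has 31 days: 799 − 31 = 768 left.
September 2069 has 30 days: 768 − 30 = 738 left.
August 2069 has 31 days: 738 − 31 = 707 left.
July 2069 has 31 days: 707 − 31 = 676 left.
June 2069 has 30 days: 676 − 30 = 646 left.
May 2069 has 31 days: 646 − 31 = 615 left.
April 2069 has 30 days: 615 − 30 = 585 left.
March 2069 has 31 days: 585 − 31 = 554 left.
February 2069 has 28 days (2069 is not a leap year): 554 − 28 = 526 left.
January 2069 has 31 days: 526 − 31 = 495 left.
December 2068 has 31 days: 495 − 31 = 464 left.
November 2068 has 30 days: 464 − 30 = 434 left.
October 2068 has 31 days: 434 − 31 = 403 left.
September 2068 has 30 days: 403 − 30 = 373 left.
August 2068 has 31 days: 373 − 31 = 342 left.
July 2068 has 31 days: 342 − 31 = 311 left.
June 2068 has 30 days: 311 − 30 = 281 left.
May 2068 has 31 days: 281 − 31 = 250 left.
April 2068 has 30 days: 250 − 30 = 220 left.
March 2068 has 31 days: 220 − 31 = 189 left.
February 2068 has 29 days (2068 is a leap year): 189 − 29 = 160 left.
January 2068 has 31 days: 160 − 31 = 129 left.
December 2067 has 31 days: 129 − 31 = 98 left.
November 2067 has 30 days: 98 − 30 = 68 left.
October 2067 has 31 days: 68 − 31 = 37 left.
September 2067 has 30 days: 37 − 30 = 7 left.
August 2067 has 31 days; 31 − 7 = 24 → August 24, 2067.

August 24, 2067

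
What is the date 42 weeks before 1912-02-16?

April 28, 1911

Counting back 42 weeks = 294 days from February 16, 1912.
Going back 16 days from February 16, 1912 reaches the end of the previous month; 294 − 16 = 278 left.
January 1912 has 31 days: 278 − 31 = 247 left.
December 1911 has 31 days: 247 − 31 = 216 left.
November 1911 has 30 days: 216 − 30 = 186 left.
October 1911 has 31 days: 186 − 31 = 155 left.
September 1911 has 30 days: 155 − 30 = 125 left.
August 1911 has 31 days: 125 − 31 = 94 left.
July 1911 has 31 days: 94 − 31 = 63 left.
June 1911 has 30 days: 63 − 30 = 33 left.
May 1911 has 31 days: 33 − 31 = 2 left.
April 1911 has 30 days; 30 − 2 = 28 → April 28, 1911.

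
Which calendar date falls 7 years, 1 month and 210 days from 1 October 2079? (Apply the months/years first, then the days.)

Counting forward 7 years, 1 month and 210 days from October 1, 2079: first the month/year part, then the days.
+7 years → 2086; month 10 + 1 = 11 → November 2086.
Day 1 is valid in November, giving November 1, 2086.
Now add 210 days from November 1, 2086.
November has 30 days, so 30 − 1 = 29 days remain after November 1, 2086; 210 − 29 = 181 left.
December 2086 has 31 days: 181 − 31 = 150 left.
January 2087 has 31 days: 150 − 31 = 119 left.
February 2087 has 28 days (2087 is not a leap year): 119 − 28 = 91 left.
March 2087 has 31 days: 91 − 31 = 60 left.
April 2087 has 30 days: 60 − 30 = 30 left.
30 days into May 2087 → May 30, 2087.

May 30, 2087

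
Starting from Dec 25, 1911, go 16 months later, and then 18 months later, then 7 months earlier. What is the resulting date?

Advancing 16 months from December 25, 1911:
month 12 + 16 = 28, which is month 4 of year 1913 → April 1913.
Day 25 is valid in April, giving April 25, 1913.
Counting forward 18 months from April 25, 1913:
month 4 + 18 = 22, which is month 10 of year 1914 → October 1914.
Day 25 is valid in October, giving October 25, 1914.
Counting back 7 months from October 25, 1914:
month 10 − 7 = 3 → March 1914.
Day 25 is valid in March, giving March 25, 1914.

March 25, 1914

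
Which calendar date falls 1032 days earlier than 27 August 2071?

October 29, 2068

Going back 1032 days from August 27, 2071.
Going back 27 days from August 27, 2071 reaches the end of the previous month; 1032 − 27 = 1005 left.
July 2071 has 31 days: 1005 − 31 = 974 left.
June 2071 has 30 days: 974 − 30 = 944 left.
May 2071 has 31 days: 944 − 31 = 913 left.
April 2071 has 30 days: 913 − 30 = 883 left.
March 2071 has 31 days: 883 − 31 = 852 left.
February 2071 has 28 days (2071 is not a leap year): 852 − 28 = 824 left.
January 2071 has 31 days: 824 − 31 = 793 left.
December 2070 has 31 days: 793 − 31 = 762 left.
November 2070 has 30 days: 762 − 30 = 732 left.
October 2070 has 31 days: 732 − 31 = 701 left.
September 2070 has 30 days: 701 − 30 = 671 left.
August 2070 has 31 days: 671 − 31 = 640 left.
July 2070 has 31 days: 640 − 31 = 609 left.
June 2070 has 30 days: 609 − 30 = 579 left.
May 2070 has 31 days: 579 − 31 = 548 left.
April 2070 has 30 days: 548 − 30 = 518 left.
March 2070 has 31 days: 518 − 31 = 487 left.
February 2070 has 28 days (2070 is not a leap year): 487 − 28 = 459 left.
January 2070 has 31 days: 459 − 31 = 428 left.
December 2069 has 31 days: 428 − 31 = 397 left.
November 2069 has 30 days: 397 − 30 = 367 left.
October 2069 has 31 days: 367 − 31 = 336 left.
September 2069 has 30 days: 336 − 30 = 306 left.
August 2069 has 31 days: 306 − 31 = 275 left.
July 2069 has 31 days: 275 − 31 = 244 left.
June 2069 has 30 days: 244 − 30 = 214 left.
May 2069 has 31 days: 214 − 31 = 183 left.
April 2069 has 30 days: 183 − 30 = 153 left.
March 2069 has 31 days: 153 − 31 = 122 left.
February 2069 has 28 days (2069 is not a leap year): 122 − 28 = 94 left.
January 2069 has 31 days: 94 − 31 = 63 left.
December 2068 has 31 days: 63 − 31 = 32 left.
November 2068 has 30 days: 32 − 30 = 2 left.
October 2068 has 31 days; 31 − 2 = 29 → October 29, 2068.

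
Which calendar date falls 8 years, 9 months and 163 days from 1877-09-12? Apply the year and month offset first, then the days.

November 22, 1886

Counting forward 8 years, 9 months and 163 days from September 12, 1877: first the month/year part, then the days.
+8 years → 1885; month 9 + 9 = 18, which is month 6 of year 1886 → June 1886.
Day 12 is valid in June, giving June 12, 1886.
Now add 163 days from June 12, 1886.
June has 30 days, so 30 − 12 = 18 days remain after June 12, 1886; 163 − 18 = 145 left.
July 1886 has 31 days: 145 − 31 = 114 left.
August 1886 has 31 days: 114 − 31 = 83 left.
September 1886 has 30 days: 83 − 30 = 53 left.
October 1886 has 31 days: 53 − 31 = 22 left.
22 days into November 1886 → November 22, 1886.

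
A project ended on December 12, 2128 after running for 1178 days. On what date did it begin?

Counting back 1178 days from December 12, 2128.
Going back 12 days from December 12, 2128 reaches the end of the previous month; 1178 − 12 = 1166 left.
November 2128 has 30 days: 1166 − 30 = 1136 left.
October 2128 has 31 days: 1136 − 31 = 1105 left.
September 2128 has 30 days: 1105 − 30 = 1075 left.
August 2128 has 31 days: 1075 − 31 = 1044 left.
July 2128 has 31 days: 1044 − 31 = 1013 left.
June 2128 has 30 days: 1013 − 30 = 983 left.
May 2128 has 31 days: 983 − 31 = 952 left.
April 2128 has 30 days: 952 − 30 = 922 left.
March 2128 has 31 days: 922 − 31 = 891 left.
February 2128 has 29 days (2128 is a leap year): 891 − 29 = 862 left.
January 2128 has 31 days: 862 − 31 = 831 left.
December 2127 has 31 days: 831 − 31 = 800 left.
November 2127 has 30 days: 800 − 30 = 770 left.
October 2127 has 31 days: 770 − 31 = 739 left.
September 2127 has 30 days: 739 − 30 = 709 left.
August 2127 has 31 days: 709 − 31 = 678 left.
July 2127 has 31 days: 678 − 31 = 647 left.
June 2127 has 30 days: 647 − 30 = 617 left.
May 2127 has 31 days: 617 − 31 = 586 left.
April 2127 has 30 days: 586 − 30 = 556 left.
March 2127 has 31 days: 556 − 31 = 525 left.
February 2127 has 28 days (2127 is not a leap year): 525 − 28 = 497 left.
January 2127 has 31 days: 497 − 31 = 466 left.
December 2126 has 31 days: 466 − 31 = 435 left.
November 2126 has 30 days: 435 − 30 = 405 left.
October 2126 has 31 days: 405 − 31 = 374 left.
September 2126 has 30 days: 374 − 30 = 344 left.
August 2126 has 31 days: 344 − 31 = 313 left.
July 2126 has 31 days: 313 − 31 = 282 left.
June 2126 has 30 days: 282 − 30 = 252 left.
May 2126 has 31 days: 252 − 31 = 221 left.
April 2126 has 30 days: 221 − 30 = 191 left.
March 2126 has 31 days: 191 − 31 = 160 left.
February 2126 has 28 days (2126 is not a leap year): 160 − 28 = 132 left.
January 2126 has 31 days: 132 − 31 = 101 left.
December 2125 has 31 days: 101 − 31 = 70 left.
November 2125 has 30 days: 70 − 30 = 40 left.
October 2125 has 31 days: 40 − 31 = 9 left.
September 2125 has 30 days; 30 − 9 = 21 → September 21, 2125.

September 21, 2125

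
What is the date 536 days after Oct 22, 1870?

Adding 536 days from October 22, 1870.
October has 31 days, so 31 − 22 = 9 days remain after October 22, 1870; 536 − 9 = 527 left.
November 1870 has 30 days: 527 − 30 = 497 left.
December 1870 has 31 days: 497 − 31 = 466 left.
January 1871 has 31 days: 466 − 31 = 435 left.
February 1871 has 28 days (1871 is not a leap year): 435 − 28 = 407 left.
March 1871 has 31 days: 407 − 31 = 376 left.
April 1871 has 30 days: 376 − 30 = 346 left.
May 1871 has 31 days: 346 − 31 = 315 left.
June 1871 has 30 days: 315 − 30 = 285 left.
July 1871 has 31 days: 285 − 31 = 254 left.
August 1871 has 31 days: 254 − 31 = 223 left.
September 1871 has 30 days: 223 − 30 = 193 left.
October 1871 has 31 days: 193 − 31 = 162 left.
November 1871 has 30 days: 162 − 30 = 132 left.
December 1871 has 31 days: 132 − 31 = 101 left.
January 1872 has 31 days: 101 − 31 = 70 left.
February 1872 has 29 days (1872 is a leap year): 70 − 29 = 41 left.
March 1872 has 31 days: 41 − 31 = 10 left.
10 days into April 1872 → April 10, 1872.

April 10, 1872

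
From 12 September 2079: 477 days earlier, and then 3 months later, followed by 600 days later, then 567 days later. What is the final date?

Going back 477 days from September 12, 2079:
Going back 12 days from September 12, 2079 reaches the end of the previous month; 477 − 12 = 465 left.
August 2079 has 31 days: 465 − 31 = 434 left.
July 2079 has 31 days: 434 − 31 = 403 left.
June 2079 has 30 days: 403 − 30 = 373 left.
May 2079 has 31 days: 373 − 31 = 342 left.
April 2079 has 30 days: 342 − 30 = 312 left.
March 2079 has 31 days: 312 − 31 = 281 left.
February 2079 has 28 days (2079 is not a leap year): 281 − 28 = 253 left.
January 2079 has 31 days: 253 − 31 = 222 left.
December 2078 has 31 days: 222 − 31 = 191 left.
November 2078 has 30 days: 191 − 30 = 161 left.
October 2078 has 31 days: 161 − 31 = 130 left.
September 2078 has 30 days: 130 − 30 = 100 left.
August 2078 has 31 days: 100 − 31 = 69 left.
July 2078 has 31 days: 69 − 31 = 38 left.
June 2078 has 30 days: 38 − 30 = 8 left.
May 2078 has 31 days; 31 − 8 = 23 → May 23, 2078.
Adding 3 months from May 23, 2078:
month 5 + 3 = 8 → August 2078.
Day 23 is valid in August, giving August 23, 2078.
Advancing 600 days from August 23, 2078:
August has 31 days, so 31 − 23 = 8 days remain after August 23, 2078; 600 − 8 = 592 left.
September 2078 has 30 days: 592 − 30 = 562 left.
October 2078 has 31 days: 562 − 31 = 531 left.
November 2078 has 30 days: 531 − 30 = 501 left.
December 2078 has 31 days: 501 − 31 = 470 left.
January 2079 has 31 days: 470 − 31 = 439 left.
February 2079 has 28 days (2079 is not a leap year): 439 − 28 = 411 left.
March 2079 has 31 days: 411 − 31 = 380 left.
April 2079 has 30 days: 380 − 30 = 350 left.
May 2079 has 31 days: 350 − 31 = 319 left.
June 2079 has 30 days: 319 − 30 = 289 left.
July 2079 has 31 days: 289 − 31 = 258 left.
August 2079 has 31 days: 258 − 31 = 227 left.
September 2079 has 30 days: 227 − 30 = 197 left.
October 2079 has 31 days: 197 − 31 = 166 left.
November 2079 has 30 days: 166 − 30 = 136 left.
December 2079 has 31 days: 136 − 31 = 105 left.
January 2080 has 31 days: 105 − 31 = 74 left.
February 2080 has 29 days (2080 is a leap year): 74 − 29 = 45 left.
March 2080 has 31 days: 45 − 31 = 14 left.
14 days into April 2080 → April 14, 2080.
Counting forward 567 days from April 14, 2080:
April has 30 days, so 30 − 14 = 16 days remain after April 14, 2080; 567 − 16 = 551 left.
May 2080 has 31 days: 551 − 31 = 520 left.
June 2080 has 30 days: 520 − 30 = 490 left.
July 2080 has 31 days: 490 − 31 = 459 left.
August 2080 has 31 days: 459 − 31 = 428 left.
September 2080 has 30 days: 428 − 30 = 398 left.
October 2080 has 31 days: 398 − 31 = 367 left.
November 2080 has 30 days: 367 − 30 = 337 left.
December 2080 has 31 days: 337 − 31 = 306 left.
January 2081 has 31 days: 306 − 31 = 275 left.
February 2081 has 28 days (2081 is not a leap year): 275 − 28 = 247 left.
March 2081 has 31 days: 247 − 31 = 216 left.
April 2081 has 30 days: 216 − 30 = 186 left.
May 2081 has 31 days: 186 − 31 = 155 left.
June 2081 has 30 days: 155 − 30 = 125 left.
July 2081 has 31 days: 125 − 31 = 94 left.
August 2081 has 31 days: 94 − 31 = 63 left.
September 2081 has 30 days: 63 − 30 = 33 left.
October 2081 has 31 days: 33 − 31 = 2 left.
2 days into November 2081 → November 2, 2081.

November 2, 2081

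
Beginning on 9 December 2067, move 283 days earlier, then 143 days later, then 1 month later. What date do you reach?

August 22, 2067

Going back 283 days from December 9, 2067:
Going back 9 days from December 9, 2067 reaches the end of the previous month; 283 − 9 = 274 left.
November 2067 has 30 days: 274 − 30 = 244 left.
October 2067 has 31 days: 244 − 31 = 213 left.
September 2067 has 30 days: 213 − 30 = 183 left.
August 2067 has 31 days: 183 − 31 = 152 left.
July 2067 has 31 days: 152 − 31 = 121 left.
June 2067 has 30 days: 121 − 30 = 91 left.
May 2067 has 31 days: 91 − 31 = 60 left.
April 2067 has 30 days: 60 − 30 = 30 left.
March 2067 has 31 days; 31 − 30 = 1 → March 1, 2067.
Counting forward 143 days from March 1, 2067:
March has 31 days, so 31 − 1 = 30 days remain after March 1, 2067; 143 − 30 = 113 left.
April 2067 has 30 days: 113 − 30 = 83 left.
May 2067 has 31 days: 83 − 31 = 52 left.
June 2067 has 30 days: 52 − 30 = 22 left.
22 days into July 2067 → July 22, 2067.
Adding 1 month from July 22, 2067:
month 7 + 1 = 8 → August 2067.
Day 22 is valid in August, giving August 22, 2067.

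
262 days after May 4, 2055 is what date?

Advancing 262 days from May 4, 2055.
May has 31 days, so 31 − 4 = 27 days remain after May 4, 2055; 262 − 27 = 235 left.
June 2055 has 30 days: 235 − 30 = 205 left.
July 2055 has 31 days: 205 − 31 = 174 left.
August 2055 has 31 days: 174 − 31 = 143 left.
September 2055 has 30 days: 143 − 30 = 113 left.
October 2055 has 31 days: 113 − 31 = 82 left.
November 2055 has 30 days: 82 − 30 = 52 left.
December 2055 has 31 days: 52 − 31 = 21 left.
21 days into January 2056 → January 21, 2056.

January 21, 2056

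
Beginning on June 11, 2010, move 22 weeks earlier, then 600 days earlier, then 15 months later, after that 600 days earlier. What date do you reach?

Subtracting 22 weeks (= 154 days) from June 11, 2010:
Going back 11 days from June 11, 2010 reaches the end of the previous month; 154 − 11 = 143 left.
May 2010 has 31 days: 143 − 31 = 112 left.
April 2010 has 30 days: 112 − 30 = 82 left.
March 2010 has 31 days: 82 − 31 = 51 left.
February 2010 has 28 days (2010 is not a leap year): 51 − 28 = 23 left.
January 2010 has 31 days; 31 − 23 = 8 → January 8, 2010.
Counting back 600 days from January 8, 2010:
Going back 8 days from January 8, 2010 reaches the end of the previous month; 600 − 8 = 592 left.
December 2009 has 31 days: 592 − 31 = 561 left.
November 2009 has 30 days: 561 − 30 = 531 left.
October 2009 has 31 days: 531 − 31 = 500 left.
September 2009 has 30 days: 500 − 30 = 470 left.
August 2009 has 31 days: 470 − 31 = 439 left.
July 2009 has 31 days: 439 − 31 = 408 left.
June 2009 has 30 days: 408 − 30 = 378 left.
May 2009 has 31 days: 378 − 31 = 347 left.
April 2009 has 30 days: 347 − 30 = 317 left.
March 2009 has 31 days: 317 − 31 = 286 left.
February 2009 has 28 days (2009 is not a leap year): 286 − 28 = 258 left.
January 2009 has 31 days: 258 − 31 = 227 left.
December 2008 has 31 days: 227 − 31 = 196 left.
November 2008 has 30 days: 196 − 30 = 166 left.
October 2008 has 31 days: 166 − 31 = 135 left.
September 2008 has 30 days: 135 − 30 = 105 left.
August 2008 has 31 days: 105 − 31 = 74 left.
July 2008 has 31 days: 74 − 31 = 43 left.
June 2008 has 30 days: 43 − 30 = 13 left.
May 2008 has 31 days; 31 − 13 = 18 → May 18, 2008.
Advancing 15 months from May 18, 2008:
month 5 + 15 = 20, which is month 8 of year 2009 → August 2009.
Day 18 is valid in August, giving August 18, 2009.
Subtracting 600 days from August 18, 2009:
Going back 18 days from August 18, 2009 reaches the end of the previous month; 600 − 18 = 582 left.
July 2009 has 31 days: 582 − 31 = 551 left.
June 2009 has 30 days: 551 − 30 = 521 left.
May 2009 has 31 days: 521 − 31 = 490 left.
April 2009 has 30 days: 490 − 30 = 460 left.
March 2009 has 31 days: 460 − 31 = 429 left.
February 2009 has 28 days (2009 is not a leap year): 429 − 28 = 401 left.
January 2009 has 31 days: 401 − 31 = 370 left.
December 2008 has 31 days: 370 − 31 = 339 left.
November 2008 has 30 days: 339 − 30 = 309 left.
October 2008 has 31 days: 309 − 31 = 278 left.
September 2008 has 30 days: 278 − 30 = 248 left.
August 2008 has 31 days: 248 − 31 = 217 left.
July 2008 has 31 days: 217 − 31 = 186 left.
June 2008 has 30 days: 186 − 30 = 156 left.
May 2008 has 31 days: 156 − 31 = 125 left.
April 2008 has 30 days: 125 − 30 = 95 left.
March 2008 has 31 days: 95 − 31 = 64 left.
February 2008 has 29 days (2008 is a leap year): 64 − 29 = 35 left.
January 2008 has 31 days: 35 − 31 = 4 left.
December 2007 has 31 days; 31 − 4 = 27 → December 27, 2007.

December 27, 2007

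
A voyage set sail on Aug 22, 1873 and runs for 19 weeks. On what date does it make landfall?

January 2, 1874

Advancing 19 weeks = 133 days from August 22, 1873.
August has 31 days, so 31 − 22 = 9 days remain after August 22, 1873; 133 − 9 = 124 left.
September 1873 has 30 days: 124 − 30 = 94 left.
October 1873 has 31 days: 94 − 31 = 63 left.
November 1873 has 30 days: 63 − 30 = 33 left.
December 1873 has 31 days: 33 − 31 = 2 left.
2 days into January 1874 → January 2, 1874.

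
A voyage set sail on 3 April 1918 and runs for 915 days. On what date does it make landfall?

October 4, 1920

Counting forward 915 days from April 3, 1918.
April has 30 days, so 30 − 3 = 27 days remain after April 3, 1918; 915 − 27 = 888 left.
May 1918 has 31 days: 888 − 31 = 857 left.
June 1918 has 30 days: 857 − 30 = 827 left.
July 1918 has 31 days: 827 − 31 = 796 left.
August 1918 has 31 days: 796 − 31 = 765 left.
September 1918 has 30 days: 765 − 30 = 735 left.
October 1918 has 31 days: 735 − 31 = 704 left.
November 1918 has 30 days: 704 − 30 = 674 left.
December 1918 has 31 days: 674 − 31 = 643 left.
January 1919 has 31 days: 643 − 31 = 612 left.
February 1919 has 28 days (1919 is not a leap year): 612 − 28 = 584 left.
March 1919 has 31 days: 584 − 31 = 553 left.
April 1919 has 30 days: 553 − 30 = 523 left.
May 1919 has 31 days: 523 − 31 = 492 left.
June 1919 has 30 days: 492 − 30 = 462 left.
July 1919 has 31 days: 462 − 31 = 431 left.
August 1919 has 31 days: 431 − 31 = 400 left.
September 1919 has 30 days: 400 − 30 = 370 left.
October 1919 has 31 days: 370 − 31 = 339 left.
November 1919 has 30 days: 339 − 30 = 309 left.
December 1919 has 31 days: 309 − 31 = 278 left.
January 1920 has 31 days: 278 − 31 = 247 left.
February 1920 has 29 days (1920 is a leap year): 247 − 29 = 218 left.
March 1920 has 31 days: 218 − 31 = 187 left.
April 1920 has 30 days: 187 − 30 = 157 left.
May 1920 has 31 days: 157 − 31 = 126 left.
June 1920 has 30 days: 126 − 30 = 96 left.
July 1920 has 31 days: 96 − 31 = 65 left.
August 1920 has 31 days: 65 − 31 = 34 left.
September 1920 has 30 days: 34 − 30 = 4 left.
4 days into October 1920 → October 4, 1920.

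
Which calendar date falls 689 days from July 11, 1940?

May 31, 1942

Counting forward 689 days from July 11, 1940.
July has 31 days, so 31 − 11 = 20 days remain after July 11, 1940; 689 − 20 = 669 left.
August 1940 has 31 days: 669 − 31 = 638 left.
September 1940 has 30 days: 638 − 30 = 608 left.
October 1940 has 31 days: 608 − 31 = 577 left.
November 1940 has 30 days: 577 − 30 = 547 left.
December 1940 has 31 days: 547 − 31 = 516 left.
January 1941 has 31 days: 516 − 31 = 485 left.
February 1941 has 28 days (1941 is not a leap year): 485 − 28 = 457 left.
March 1941 has 31 days: 457 − 31 = 426 left.
April 1941 has 30 days: 426 − 30 = 396 left.
May 1941 has 31 days: 396 − 31 = 365 left.
June 1941 has 30 days: 365 − 30 = 335 left.
July 1941 has 31 days: 335 − 31 = 304 left.
August 1941 has 31 days: 304 − 31 = 273 left.
September 1941 has 30 days: 273 − 30 = 243 left.
October 1941 has 31 days: 243 − 31 = 212 left.
November 1941 has 30 days: 212 − 30 = 182 left.
December 1941 has 31 days: 182 − 31 = 151 left.
January 1942 has 31 days: 151 − 31 = 120 left.
February 1942 has 28 days (1942 is not a leap year): 120 − 28 = 92 left.
March 1942 has 31 days: 92 − 31 = 61 left.
April 1942 has 30 days: 61 − 30 = 31 left.
31 days into May 1942 → May 31, 1942.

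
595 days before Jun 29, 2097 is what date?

November 12, 2095

Counting back 595 days from June 29, 2097.
Going back 29 days from June 29, 2097 reaches the end of the previous month; 595 − 29 = 566 left.
May 2097 has 31 days: 566 − 31 = 535 left.
April 2097 has 30 days: 535 − 30 = 505 left.
March 2097 has 31 days: 505 − 31 = 474 left.
February 2097 has 28 days (2097 is not a leap year): 474 − 28 = 446 left.
January 2097 has 31 days: 446 − 31 = 415 left.
December 2096 has 31 days: 415 − 31 = 384 left.
November 2096 has 30 days: 384 − 30 = 354 left.
October 2096 has 31 days: 354 − 31 = 323 left.
September 2096 has 30 days: 323 − 30 = 293 left.
August 2096 has 31 days: 293 − 31 = 262 left.
July 2096 has 31 days: 262 − 31 = 231 left.
June 2096 has 30 days: 231 − 30 = 201 left.
May 2096 has 31 days: 201 − 31 = 170 left.
April 2096 has 30 days: 170 − 30 = 140 left.
March 2096 has 31 days: 140 − 31 = 109 left.
February 2096 has 29 days (2096 is a leap year): 109 − 29 = 80 left.
January 2096 has 31 days: 80 − 31 = 49 left.
December 2095 has 31 days: 49 − 31 = 18 left.
November 2095 has 30 days; 30 − 18 = 12 → November 12, 2095.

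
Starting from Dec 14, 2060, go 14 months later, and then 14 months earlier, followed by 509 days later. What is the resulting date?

May 7, 2062

Adding 14 months from December 14, 2060:
month 12 + 14 = 26, which is month 2 of year 2062 → February 2062.
Day 14 is valid in February, giving February 14, 2062.
Going back 14 months from February 14, 2062:
month 2 − 14 = -12, which is month 12 of year 2060 → December 2060.
Day 14 is valid in December, giving December 14, 2060.
Adding 509 days from December 14, 2060:
December has 31 days, so 31 − 14 = 17 days remain after December 14, 2060; 509 − 17 = 492 left.
January 2061 has 31 days: 492 − 31 = 461 left.
February 2061 has 28 days (2061 is not a leap year): 461 − 28 = 433 left.
March 2061 has 31 days: 433 − 31 = 402 left.
April 2061 has 30 days: 402 − 30 = 372 left.
May 2061 has 31 days: 372 − 31 = 341 left.
June 2061 has 30 days: 341 − 30 = 311 left.
July 2061 has 31 days: 311 − 31 = 280 left.
August 2061 has 31 days: 280 − 31 = 249 left.
September 2061 has 30 days: 249 − 30 = 219 left.
October 2061 has 31 days: 219 − 31 = 188 left.
November 2061 has 30 days: 188 − 30 = 158 left.
December 2061 has 31 days: 158 − 31 = 127 left.
January 2062 has 31 days: 127 − 31 = 96 left.
February 2062 has 28 days (2062 is not a leap year): 96 − 28 = 68 left.
March 2062 has 31 days: 68 − 31 = 37 left.
April 2062 has 30 days: 37 − 30 = 7 left.
7 days into May 2062 → May 7, 2062.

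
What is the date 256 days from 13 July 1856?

March 26, 1857

Counting forward 256 days from July 13, 1856.
July has 31 days, so 31 − 13 = 18 days remain after July 13, 1856; 256 − 18 = 238 left.
August 1856 has 31 days: 238 − 31 = 207 left.
September 1856 has 30 days: 207 − 30 = 177 left.
October 1856 has 31 days: 177 − 31 = 146 left.
November 1856 has 30 days: 146 − 30 = 116 left.
December 1856 has 31 days: 116 − 31 = 85 left.
January 1857 has 31 days: 85 − 31 = 54 left.
February 1857 has 28 days (1857 is not a leap year): 54 − 28 = 26 left.
26 days into March 1857 → March 26, 1857.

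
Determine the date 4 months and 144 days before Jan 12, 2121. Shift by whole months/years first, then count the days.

April 21, 2120

Subtracting 4 months and 144 days from January 12, 2121: first the month/year part, then the days.
month 1 − 4 = -3, which is month 9 of year 2120 → September 2120.
Day 12 is valid in September, giving September 12, 2120.
Now subtract 144 days from September 12, 2120.
Going back 12 days from September 12, 2120 reaches the end of the previous month; 144 − 12 = 132 left.
August 2120 has 31 days: 132 − 31 = 101 left.
July 2120 has 31 days: 101 − 31 = 70 left.
June 2120 has 30 days: 70 − 30 = 40 left.
May 2120 has 31 days: 40 − 31 = 9 left.
April 2120 has 30 days; 30 − 9 = 21 → April 21, 2120.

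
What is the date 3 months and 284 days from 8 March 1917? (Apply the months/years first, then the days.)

March 19, 1918

Counting forward 3 months and 284 days from March 8, 1917: first the month/year part, then the days.
month 3 + 3 = 6 → June 1917.
Day 8 is valid in June, giving June 8, 1917.
Now add 284 days from June 8, 1917.
June has 30 days, so 30 − 8 = 22 days remain after June 8, 1917; 284 − 22 = 262 left.
July 1917 has 31 days: 262 − 31 = 231 left.
August 1917 has 31 days: 231 − 31 = 200 left.
September 1917 has 30 days: 200 − 30 = 170 left.
October 1917 has 31 days: 170 − 31 = 139 left.
November 1917 has 30 days: 139 − 30 = 109 left.
December 1917 has 31 days: 109 − 31 = 78 left.
January 1918 has 31 days: 78 − 31 = 47 left.
February 1918 has 28 days (1918 is not a leap year): 47 − 28 = 19 left.
19 days into March 1918 → March 19, 1918.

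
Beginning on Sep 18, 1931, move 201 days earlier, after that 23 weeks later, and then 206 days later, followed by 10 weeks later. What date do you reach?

May 11, 1932

Going back 201 days from September 18, 1931:
Going back 18 days from September 18, 1931 reaches the end of the previous month; 201 − 18 = 183 left.
August 1931 has 31 days: 183 − 31 = 152 left.
July 1931 has 31 days: 152 − 31 = 121 left.
June 1931 has 30 days: 121 − 30 = 91 left.
May 1931 has 31 days: 91 − 31 = 60 left.
April 1931 has 30 days: 60 − 30 = 30 left.
March 1931 has 31 days; 31 − 30 = 1 → March 1, 1931.
Counting forward 23 weeks (= 161 days) from March 1, 1931:
March has 31 days, so 31 − 1 = 30 days remain after March 1, 1931; 161 − 30 = 131 left.
April 1931 has 30 days: 131 − 30 = 101 left.
May 1931 has 31 days: 101 − 31 = 70 left.
June 1931 has 30 days: 70 − 30 = 40 left.
July 1931 has 31 days: 40 − 31 = 9 left.
9 days into August 1931 → August 9, 1931.
Adding 206 days from August 9, 1931:
August has 31 days, so 31 − 9 = 22 days remain after August 9, 1931; 206 − 22 = 184 left.
September 1931 has 30 days: 184 − 30 = 154 left.
October 1931 has 31 days: 154 − 31 = 123 left.
November 1931 has 30 days: 123 − 30 = 93 left.
December 1931 has 31 days: 93 − 31 = 62 left.
January 1932 has 31 days: 62 − 31 = 31 left.
February 1932 has 29 days (1932 is a leap year): 31 − 29 = 2 left.
2 days into March 1932 → March 2, 1932.
Counting forward 10 weeks (= 70 days) from March 2, 1932:
March has 31 days, so 31 − 2 = 29 days remain after March 2, 1932; 70 − 29 = 41 left.
April 1932 has 30 days: 41 − 30 = 11 left.
11 days into May 1932 → May 11, 1932.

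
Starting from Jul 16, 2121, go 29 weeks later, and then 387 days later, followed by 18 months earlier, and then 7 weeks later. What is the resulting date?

October 14, 2121

Adding 29 weeks (= 203 days) from July 16, 2121:
July has 31 days, so 31 − 16 = 15 days remain after July 16, 2121; 203 − 15 = 188 left.
August 2121 has 31 days: 188 − 31 = 157 left.
September 2121 has 30 days: 157 − 30 = 127 left.
October 2121 has 31 days: 127 − 31 = 96 left.
November 2121 has 30 days: 96 − 30 = 66 left.
December 2121 has 31 days: 66 − 31 = 35 left.
January 2122 has 31 days: 35 − 31 = 4 left.
4 days into February 2122 → February 4, 2122.
Counting forward 387 days from February 4, 2122:
February has 28 days, so 28 − 4 = 24 days remain after February 4, 2122; 387 − 24 = 363 left.
March 2122 has 31 days: 363 − 31 = 332 left.
April 2122 has 30 days: 332 − 30 = 302 left.
May 2122 has 31 days: 302 − 31 = 271 left.
June 2122 has 30 days: 271 − 30 = 241 left.
July 2122 has 31 days: 241 − 31 = 210 left.
August 2122 has 31 days: 210 − 31 = 179 left.
September 2122 has 30 days: 179 − 30 = 149 left.
October 2122 has 31 days: 149 − 31 = 118 left.
November 2122 has 30 days: 118 − 30 = 88 left.
December 2122 has 31 days: 88 − 31 = 57 left.
January 2123 has 31 days: 57 − 31 = 26 left.
26 days into February 2123 → February 26, 2123.
Going back 18 months from February 26, 2123:
month 2 − 18 = -16, which is month 8 of year 2121 → August 2121.
Day 26 is valid in August, giving August 26, 2121.
Counting forward 7 weeks (= 49 days) from August 26, 2121:
August has 31 days, so 31 − 26 = 5 days remain after August 26, 2121; 49 − 5 = 44 left.
September 2121 has 30 days: 44 − 30 = 14 left.
14 days into October 2121 → October 14, 2121.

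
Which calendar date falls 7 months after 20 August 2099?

Adding 7 months from August 20, 2099.
month 8 + 7 = 15, which is month 3 of year 2100 → March 2100.
Day 20 is valid in March, giving March 20, 2100.

March 20, 2100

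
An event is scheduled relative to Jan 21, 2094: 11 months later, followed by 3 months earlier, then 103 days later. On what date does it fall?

January 2, 2095

Advancing 11 months from January 21, 2094:
month 1 + 11 = 12 → December 2094.
Day 21 is valid in December, giving December 21, 2094.
Counting back 3 months from December 21, 2094:
month 12 − 3 = 9 → September 2094.
Day 21 is valid in September, giving September 21, 2094.
Counting forward 103 days from September 21, 2094:
September has 30 days, so 30 − 21 = 9 days remain after September 21, 2094; 103 − 9 = 94 left.
October 2094 has 31 days: 94 − 31 = 63 left.
November 2094 has 30 days: 63 − 30 = 33 left.
December 2094 has 31 days: 33 − 31 = 2 left.
2 days into January 2095 → January 2, 2095.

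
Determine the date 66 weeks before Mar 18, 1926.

Counting back 66 weeks = 462 days from March 18, 1926.
Going back 18 days from March 18, 1926 reaches the end of the previous month; 462 − 18 = 444 left.
February 1926 has 28 days (1926 is not a leap year): 444 − 28 = 416 left.
January 1926 has 31 days: 416 − 31 = 385 left.
December 1925 has 31 days: 385 − 31 = 354 left.
November 1925 has 30 days: 354 − 30 = 324 left.
October 1925 has 31 days: 324 − 31 = 293 left.
September 1925 has 30 days: 293 − 30 = 263 left.
August 1925 has 31 days: 263 − 31 = 232 left.
July 1925 has 31 days: 232 − 31 = 201 left.
June 1925 has 30 days: 201 − 30 = 171 left.
May 1925 has 31 days: 171 − 31 = 140 left.
April 1925 has 30 days: 140 − 30 = 110 left.
March 1925 has 31 days: 110 − 31 = 79 left.
February 1925 has 28 days (1925 is not a leap year): 79 − 28 = 51 left.
January 1925 has 31 days: 51 − 31 = 20 left.
December 1924 has 31 days; 31 − 20 = 11 → December 11, 1924.

December 11, 1924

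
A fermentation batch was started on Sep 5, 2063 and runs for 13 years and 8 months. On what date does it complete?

Counting forward 13 years and 8 months from September 5, 2063.
+13 years → 2076; month 9 + 8 = 17, which is month 5 of year 2077 → May 2077.
Day 5 is valid in May, giving May 5, 2077.

May 5, 2077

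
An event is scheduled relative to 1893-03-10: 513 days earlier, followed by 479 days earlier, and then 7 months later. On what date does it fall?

January 22, 1891

Subtracting 513 days from March 10, 1893:
Going back 10 days from March 10, 1893 reaches the end of the previous month; 513 − 10 = 503 left.
February 1893 has 28 days (1893 is not a leap year): 503 − 28 = 475 left.
January 1893 has 31 days: 475 − 31 = 444 left.
December 1892 has 31 days: 444 − 31 = 413 left.
November 1892 has 30 days: 413 − 30 = 383 left.
October 1892 has 31 days: 383 − 31 = 352 left.
September 1892 has 30 days: 352 − 30 = 322 left.
August 1892 has 31 days: 322 − 31 = 291 left.
July 1892 has 31 days: 291 − 31 = 260 left.
June 1892 has 30 days: 260 − 30 = 230 left.
May 1892 has 31 days: 230 − 31 = 199 left.
April 1892 has 30 days: 199 − 30 = 169 left.
March 1892 has 31 days: 169 − 31 = 138 left.
February 1892 has 29 days (1892 is a leap year): 138 − 29 = 109 left.
January 1892 has 31 days: 109 − 31 = 78 left.
December 1891 has 31 days: 78 − 31 = 47 left.
November 1891 has 30 days: 47 − 30 = 17 left.
October 1891 has 31 days; 31 − 17 = 14 → October 14, 1891.
Counting back 479 days from October 14, 1891:
Going back 14 days from October 14, 1891 reaches the end of the previous month; 479 − 14 = 465 left.
September 1891 has 30 days: 465 − 30 = 435 left.
August 1891 has 31 days: 435 − 31 = 404 left.
July 1891 has 31 days: 404 − 31 = 373 left.
June 1891 has 30 days: 373 − 30 = 343 left.
May 1891 has 31 days: 343 − 31 = 312 left.
April 1891 has 30 days: 312 − 30 = 282 left.
March 1891 has 31 days: 282 − 31 = 251 left.
February 1891 has 28 days (1891 is not a leap year): 251 − 28 = 223 left.
January 1891 has 31 days: 223 − 31 = 192 left.
December 1890 has 31 days: 192 − 31 = 161 left.
November 1890 has 30 days: 161 − 30 = 131 left.
October 1890 has 31 days: 131 − 31 = 100 left.
September 1890 has 30 days: 100 − 30 = 70 left.
August 1890 has 31 days: 70 − 31 = 39 left.
July 1890 has 31 days: 39 − 31 = 8 left.
June 1890 has 30 days; 30 − 8 = 22 → June 22, 1890.
Adding 7 months from June 22, 1890:
month 6 + 7 = 13, which is month 1 of year 1891 → January 1891.
Day 22 is valid in January, giving January 22, 1891.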